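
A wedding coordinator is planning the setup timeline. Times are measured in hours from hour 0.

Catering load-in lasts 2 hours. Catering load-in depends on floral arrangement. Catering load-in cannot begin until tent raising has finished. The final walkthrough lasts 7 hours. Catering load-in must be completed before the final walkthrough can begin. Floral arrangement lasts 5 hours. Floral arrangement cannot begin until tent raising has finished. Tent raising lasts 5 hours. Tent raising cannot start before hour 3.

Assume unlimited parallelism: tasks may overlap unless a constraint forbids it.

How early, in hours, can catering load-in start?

13

After its own release at hour 3, tent raising can start at hour 3 and finishes at hour 8.
Floral arrangement cannot begin until tent raising (finishes hour 8). It runs from hour 8 to 8 + 5 = hour 13.
Catering load-in waits on floral arrangement (finishes hour 13); tent raising (finishes hour 8). The latest of these is hour 13, which is the earliest catering load-in can start.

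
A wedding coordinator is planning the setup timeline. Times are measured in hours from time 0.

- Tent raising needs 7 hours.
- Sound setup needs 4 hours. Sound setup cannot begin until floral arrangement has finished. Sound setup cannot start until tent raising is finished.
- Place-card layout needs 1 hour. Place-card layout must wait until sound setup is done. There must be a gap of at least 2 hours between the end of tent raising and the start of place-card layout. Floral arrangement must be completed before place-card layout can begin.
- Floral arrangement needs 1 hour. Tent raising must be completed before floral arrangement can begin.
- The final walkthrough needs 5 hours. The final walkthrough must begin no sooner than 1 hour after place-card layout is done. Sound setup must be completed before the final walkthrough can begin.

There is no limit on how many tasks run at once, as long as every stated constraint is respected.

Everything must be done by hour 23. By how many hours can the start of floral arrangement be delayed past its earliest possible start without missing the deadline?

Nothing blocks tent raising, so it runs from hour 0 to hour 7.
After tent raising (finishes hour 7), floral arrangement can start at hour 7 and finishes at hour 8.

Working backward from the deadline:
The final walkthrough has no dependents, so it just needs to finish by hour 23. Starting by 23 − 5 = hour 18 achieves that.
Place-card layout feeds into the final walkthrough (must start by hour 18, minus 1-hour gap → hour 17); so place-card layout must finish by hour 17 and therefore start by hour 16.
Sound setup feeds place-card layout (must start by hour 16); the final walkthrough (must start by hour 18). Taking the minimum, sound setup must finish by hour 16 and start by 16 − 4 = hour 12.
For floral arrangement: sound setup (must start by hour 12); place-card layout (must start by hour 16). The most restrictive is hour 12; with a 1-hour duration, floral arrangement must start by hour 11.
So floral arrangement can start as early as hour 7 and as late as hour 11, giving 11 − 7 = 4 hours of slack.

4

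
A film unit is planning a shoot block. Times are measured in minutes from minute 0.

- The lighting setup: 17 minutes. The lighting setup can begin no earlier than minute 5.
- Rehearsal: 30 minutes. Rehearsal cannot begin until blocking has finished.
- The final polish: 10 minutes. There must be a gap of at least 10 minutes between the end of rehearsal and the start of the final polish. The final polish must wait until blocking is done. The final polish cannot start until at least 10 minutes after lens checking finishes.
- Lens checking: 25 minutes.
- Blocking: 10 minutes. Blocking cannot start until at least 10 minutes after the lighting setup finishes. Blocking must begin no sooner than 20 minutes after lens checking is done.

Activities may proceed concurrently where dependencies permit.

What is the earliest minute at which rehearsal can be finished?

85

Lens checking has no prerequisites, so it starts at minute 0 and finishes at minute 25.
The lighting setup waits on its own release at minute 5, so it starts at minute 5 and finishes at 5 + 17 = minute 22.
Blocking cannot start until the lighting setup (finishes minute 22, plus 10-minute gap → minute 32); lens checking (finishes minute 25, plus 20-minute gap → minute 45). The controlling bound is minute 45, so blocking finishes at 45 + 10 = minute 55.
After blocking (finishes minute 55), rehearsal can start at minute 55 and finishes at minute 85.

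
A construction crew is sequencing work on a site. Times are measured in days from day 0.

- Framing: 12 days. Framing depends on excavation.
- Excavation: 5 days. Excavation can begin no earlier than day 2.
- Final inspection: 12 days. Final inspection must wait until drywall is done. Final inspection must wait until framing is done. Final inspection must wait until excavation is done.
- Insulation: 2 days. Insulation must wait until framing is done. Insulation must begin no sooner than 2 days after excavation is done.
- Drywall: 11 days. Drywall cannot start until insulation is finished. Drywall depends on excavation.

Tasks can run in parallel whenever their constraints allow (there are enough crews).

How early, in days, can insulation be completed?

After its own release at day 2, excavation can start at day 2 and finishes at day 7.
Framing waits on excavation (finishes day 7), so it starts at day 7 and finishes at 7 + 12 = day 19.
Insulation needs all of framing (finishes day 19); excavation (finishes day 7, plus 2-day gap → day 9). That puts its earliest start at day 19; it finishes at 19 + 2 = day 21.

21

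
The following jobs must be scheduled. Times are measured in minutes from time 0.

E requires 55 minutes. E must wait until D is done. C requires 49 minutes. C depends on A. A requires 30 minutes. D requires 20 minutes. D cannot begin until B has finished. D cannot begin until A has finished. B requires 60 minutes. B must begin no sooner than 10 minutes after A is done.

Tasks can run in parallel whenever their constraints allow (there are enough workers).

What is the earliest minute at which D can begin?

100

Nothing blocks A, so it runs from minute 0 to minute 30.
After A (finishes minute 30, plus 10-minute gap → minute 40), B can start at minute 40 and finishes at minute 100.
D waits on B (finishes minute 100); A (finishes minute 30). The latest of these is minute 100, which is the earliest D can start.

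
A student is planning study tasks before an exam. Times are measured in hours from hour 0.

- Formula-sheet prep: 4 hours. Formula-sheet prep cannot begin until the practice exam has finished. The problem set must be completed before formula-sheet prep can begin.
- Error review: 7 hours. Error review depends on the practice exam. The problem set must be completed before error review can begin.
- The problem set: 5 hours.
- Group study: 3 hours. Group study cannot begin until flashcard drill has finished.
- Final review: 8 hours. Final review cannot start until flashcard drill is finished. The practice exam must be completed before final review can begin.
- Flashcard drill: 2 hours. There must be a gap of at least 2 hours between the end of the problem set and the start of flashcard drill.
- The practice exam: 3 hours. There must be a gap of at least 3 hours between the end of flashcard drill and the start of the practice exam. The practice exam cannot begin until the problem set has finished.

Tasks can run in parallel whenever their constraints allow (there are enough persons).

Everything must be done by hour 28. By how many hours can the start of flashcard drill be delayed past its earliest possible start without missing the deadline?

Nothing blocks the problem set, so it runs from hour 0 to hour 5.
Flashcard drill cannot begin until the problem set (finishes hour 5, plus 2-hour gap → hour 7). It runs from hour 7 to 7 + 2 = hour 9.

Working backward from the deadline:
Nothing follows error review; the deadline of hour 28 is its only limit. It must start by 28 − 7 = hour 21.
Formula-sheet prep must finish by hour 28; it takes 4 hours, so it must start by 28 − 4 = hour 24.
Nothing follows final review; the deadline of hour 28 is its only limit. It must start by 28 − 8 = hour 20.
The practice exam has several dependents: error review (must start by hour 21); formula-sheet prep (must start by hour 24); final review (must start by hour 20). The earliest of those limits is hour 20, so the practice exam must start by 20 − 3 = hour 17.
Group study must finish by hour 28; it takes 3 hours, so it must start by 28 − 3 = hour 25.
Flashcard drill has several dependents: the practice exam (must start by hour 17, minus 3-hour gap → hour 14); group study (must start by hour 25); final review (must start by hour 20). The earliest of those limits is hour 14, so flashcard drill must start by 14 − 2 = hour 12.
So flashcard drill can start as early as hour 7 and as late as hour 12, giving 12 − 7 = 5 hours of slack.

5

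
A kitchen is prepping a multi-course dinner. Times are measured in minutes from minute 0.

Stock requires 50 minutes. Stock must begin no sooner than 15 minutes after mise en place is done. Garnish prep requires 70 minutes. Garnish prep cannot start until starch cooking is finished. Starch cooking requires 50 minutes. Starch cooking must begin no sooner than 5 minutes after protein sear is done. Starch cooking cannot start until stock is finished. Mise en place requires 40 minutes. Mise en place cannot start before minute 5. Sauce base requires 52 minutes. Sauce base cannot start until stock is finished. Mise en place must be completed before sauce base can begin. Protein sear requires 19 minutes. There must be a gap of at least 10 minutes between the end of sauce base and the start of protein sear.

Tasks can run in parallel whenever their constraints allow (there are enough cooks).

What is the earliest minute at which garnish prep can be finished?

Mise en place cannot begin until its own release at minute 5. It runs from minute 5 to 5 + 40 = minute 45.
Stock waits on mise en place (finishes minute 45, plus 15-minute gap → minute 60), so it starts at minute 60 and finishes at 60 + 50 = minute 110.
Sauce base needs all of stock (finishes minute 110); mise en place (finishes minute 45). That puts its earliest start at minute 110; it finishes at 110 + 52 = minute 162.
After sauce base (finishes minute 162, plus 10-minute gap → minute 172), protein sear can start at minute 172 and finishes at minute 191.
For starch cooking: protein sear (finishes minute 191, plus 5-minute gap → minute 196); stock (finishes minute 110). Taking the maximum gives a start of minute 196, and it finishes at 196 + 50 = minute 246.
Garnish prep cannot begin until starch cooking (finishes minute 246). It runs from minute 246 to 246 + 70 = minute 316.

316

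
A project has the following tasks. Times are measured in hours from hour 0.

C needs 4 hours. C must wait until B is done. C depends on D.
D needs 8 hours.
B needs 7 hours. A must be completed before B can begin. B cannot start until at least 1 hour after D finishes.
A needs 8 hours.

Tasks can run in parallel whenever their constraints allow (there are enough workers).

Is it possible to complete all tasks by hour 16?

No

D can start immediately at hour 0; it finishes at hour 8.
A can start immediately at hour 0; it finishes at hour 8.
B needs all of A (finishes hour 8); D (finishes hour 8, plus 1-hour gap → hour 9). That puts its earliest start at hour 9; it finishes at 9 + 7 = hour 16.
C has to wait for B (finishes hour 16); D (finishes hour 8). The latest of these is hour 16, so C runs hour 16 to 16 + 4 = hour 20.
The earliest everything can be done is hour 20, which is after the deadline of 16, so it is not possible.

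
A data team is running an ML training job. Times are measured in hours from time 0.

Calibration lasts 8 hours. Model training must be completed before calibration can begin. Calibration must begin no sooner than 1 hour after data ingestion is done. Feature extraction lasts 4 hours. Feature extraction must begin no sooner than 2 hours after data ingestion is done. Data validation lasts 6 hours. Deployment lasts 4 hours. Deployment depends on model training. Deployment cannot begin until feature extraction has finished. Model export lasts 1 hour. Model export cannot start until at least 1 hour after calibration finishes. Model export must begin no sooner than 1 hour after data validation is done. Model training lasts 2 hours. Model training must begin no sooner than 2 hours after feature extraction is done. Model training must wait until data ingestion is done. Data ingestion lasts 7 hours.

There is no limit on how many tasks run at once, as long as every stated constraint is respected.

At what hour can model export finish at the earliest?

27

Nothing blocks data validation, so it runs from hour 0 to hour 6.
Nothing blocks data ingestion, so it runs from hour 0 to hour 7.
Feature extraction waits on data ingestion (finishes hour 7, plus 2-hour gap → hour 9), so it starts at hour 9 and finishes at 9 + 4 = hour 13.
Model training needs all of feature extraction (finishes hour 13, plus 2-hour gap → hour 15); data ingestion (finishes hour 7). That puts its earliest start at hour 15; it finishes at 15 + 2 = hour 17.
For calibration: model training (finishes hour 17); data ingestion (finishes hour 7, plus 1-hour gap → hour 8). Taking the maximum gives a start of hour 17, and it finishes at 17 + 8 = hour 25.
Model export has to wait for calibration (finishes hour 25, plus 1-hour gap → hour 26); data validation (finishes hour 6, plus 1-hour gap → hour 7). The latest of these is hour 26, so model export runs hour 26 to 26 + 1 = hour 27.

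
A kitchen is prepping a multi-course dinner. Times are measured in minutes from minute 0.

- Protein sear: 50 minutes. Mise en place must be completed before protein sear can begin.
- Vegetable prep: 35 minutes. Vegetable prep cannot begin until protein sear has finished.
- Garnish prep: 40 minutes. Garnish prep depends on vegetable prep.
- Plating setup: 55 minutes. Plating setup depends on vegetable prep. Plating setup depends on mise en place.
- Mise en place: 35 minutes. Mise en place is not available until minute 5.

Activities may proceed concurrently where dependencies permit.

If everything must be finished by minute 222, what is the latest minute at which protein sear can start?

To finish by minute 222, plating setup (duration 55) must start no later than minute 167.
Garnish prep must finish by minute 222; it takes 40 minutes, so it must start by 222 − 40 = minute 182.
Vegetable prep must finish in time for plating setup (must start by minute 167); garnish prep (must start by minute 182). The tightest is minute 167, so vegetable prep must start by 167 − 35 = minute 132.
Protein sear feeds into vegetable prep (must start by minute 132); so protein sear must finish by minute 132 and therefore start by minute 82.

82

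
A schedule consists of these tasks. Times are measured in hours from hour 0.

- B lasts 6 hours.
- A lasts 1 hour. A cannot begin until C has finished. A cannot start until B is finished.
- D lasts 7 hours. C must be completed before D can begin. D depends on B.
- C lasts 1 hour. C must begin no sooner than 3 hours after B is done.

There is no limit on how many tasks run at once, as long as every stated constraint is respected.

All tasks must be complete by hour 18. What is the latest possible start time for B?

1

A must finish by hour 18; it takes 1 hour, so it must start by 18 − 1 = hour 17.
To finish by hour 18, D (duration 7) must start no later than hour 11.
C feeds A (must start by hour 17); D (must start by hour 11). Taking the minimum, C must finish by hour 11 and start by 11 − 1 = hour 10.
B has several dependents: A (must start by hour 17); C (must start by hour 10, minus 3-hour gap → hour 7); D (must start by hour 11). The earliest of those limits is hour 7, so B must start by 7 − 6 = hour 1.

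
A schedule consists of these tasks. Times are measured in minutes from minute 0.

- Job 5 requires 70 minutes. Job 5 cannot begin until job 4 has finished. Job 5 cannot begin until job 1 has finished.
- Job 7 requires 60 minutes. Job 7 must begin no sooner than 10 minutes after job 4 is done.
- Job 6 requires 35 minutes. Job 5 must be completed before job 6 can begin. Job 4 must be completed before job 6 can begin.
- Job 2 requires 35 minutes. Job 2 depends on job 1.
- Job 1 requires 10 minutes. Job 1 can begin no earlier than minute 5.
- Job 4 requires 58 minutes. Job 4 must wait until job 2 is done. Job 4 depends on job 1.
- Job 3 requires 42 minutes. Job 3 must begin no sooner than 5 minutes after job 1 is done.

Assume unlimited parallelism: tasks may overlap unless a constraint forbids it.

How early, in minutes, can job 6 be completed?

213

Job 1 waits on its own release at minute 5, so it starts at minute 5 and finishes at 5 + 10 = minute 15.
Job 2 cannot begin until job 1 (finishes minute 15). It runs from minute 15 to 15 + 35 = minute 50.
Job 4 needs all of job 2 (finishes minute 50); job 1 (finishes minute 15). That puts its earliest start at minute 50; it finishes at 50 + 58 = minute 108.
For job 5: job 4 (finishes minute 108); job 1 (finishes minute 15). Taking the maximum gives a start of minute 108, and it finishes at 108 + 70 = minute 178.
Job 6 cannot start until job 5 (finishes minute 178); job 4 (finishes minute 108). The controlling bound is minute 178, so job 6 finishes at 178 + 35 = minute 213.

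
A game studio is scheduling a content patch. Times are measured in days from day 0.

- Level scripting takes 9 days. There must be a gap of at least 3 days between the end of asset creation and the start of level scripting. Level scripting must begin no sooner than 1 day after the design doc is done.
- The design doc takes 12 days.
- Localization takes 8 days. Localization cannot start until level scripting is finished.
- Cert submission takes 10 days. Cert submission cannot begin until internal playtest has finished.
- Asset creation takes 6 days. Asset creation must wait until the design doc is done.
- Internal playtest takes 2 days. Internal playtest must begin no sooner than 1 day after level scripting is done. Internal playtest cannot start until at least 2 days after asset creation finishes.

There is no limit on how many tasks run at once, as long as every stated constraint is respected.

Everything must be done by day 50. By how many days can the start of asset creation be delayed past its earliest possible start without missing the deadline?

7

Nothing blocks the design doc, so it runs from day 0 to day 12.
After the design doc (finishes day 12), asset creation can start at day 12 and finishes at day 18.

Working backward from the deadline:
To finish by day 50, cert submission (duration 10) must start no later than day 40.
Internal playtest has to be done before cert submission (must start by day 40). That means finishing by day 40, i.e. starting by 40 − 2 = day 38.
To finish by day 50, localization (duration 8) must start no later than day 42.
For level scripting: internal playtest (must start by day 38, minus 1-day gap → day 37); localization (must start by day 42). The most restrictive is day 37; with a 9-day duration, level scripting must start by day 28.
Asset creation feeds level scripting (must start by day 28, minus 3-day gap → day 25); internal playtest (must start by day 38, minus 2-day gap → day 36). Taking the minimum, asset creation must finish by day 25 and start by 25 − 6 = day 19.
So asset creation can start as early as day 12 and as late as day 19, giving 19 − 12 = 7 days of slack.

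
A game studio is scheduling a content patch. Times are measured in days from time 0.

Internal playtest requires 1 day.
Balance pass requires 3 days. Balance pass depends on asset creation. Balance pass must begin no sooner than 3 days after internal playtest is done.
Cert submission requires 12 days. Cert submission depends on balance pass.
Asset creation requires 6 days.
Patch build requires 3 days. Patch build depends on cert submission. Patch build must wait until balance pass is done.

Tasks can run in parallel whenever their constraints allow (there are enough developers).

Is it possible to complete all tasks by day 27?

Internal playtest can start immediately at day 0; it finishes at day 1.
Asset creation can start immediately at day 0; it finishes at day 6.
Balance pass needs all of asset creation (finishes day 6); internal playtest (finishes day 1, plus 3-day gap → day 4). That puts its earliest start at day 6; it finishes at 6 + 3 = day 9.
Cert submission cannot begin until balance pass (finishes day 9). It runs from day 9 to 9 + 12 = day 21.
For patch build: cert submission (finishes day 21); balance pass (finishes day 9). Taking the maximum gives a start of day 21, and it finishes at 21 + 3 = day 24.
Every task is finished by day 24, which is no later than the deadline of 27, so the schedule is feasible.

Yes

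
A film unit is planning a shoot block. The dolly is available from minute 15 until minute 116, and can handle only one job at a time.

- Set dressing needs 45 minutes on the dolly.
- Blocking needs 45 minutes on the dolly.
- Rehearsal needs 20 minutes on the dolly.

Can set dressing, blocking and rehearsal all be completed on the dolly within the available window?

No

The dolly window is 116 − 15 = 101 minutes.
Running back to back, the jobs need 45 + 45 + 20 = 110 minutes on the dolly.
Since 110 > 101, they cannot all fit.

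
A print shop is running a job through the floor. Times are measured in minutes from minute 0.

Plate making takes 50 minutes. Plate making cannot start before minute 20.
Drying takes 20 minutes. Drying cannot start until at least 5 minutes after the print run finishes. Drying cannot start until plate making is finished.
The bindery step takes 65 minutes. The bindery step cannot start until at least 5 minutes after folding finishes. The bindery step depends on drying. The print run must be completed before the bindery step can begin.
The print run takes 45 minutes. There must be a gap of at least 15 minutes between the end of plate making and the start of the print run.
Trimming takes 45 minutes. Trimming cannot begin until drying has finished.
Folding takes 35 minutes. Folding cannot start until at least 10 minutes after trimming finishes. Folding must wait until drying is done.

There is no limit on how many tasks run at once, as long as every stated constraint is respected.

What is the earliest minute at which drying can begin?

135

Plate making waits on its own release at minute 20, so it starts at minute 20 and finishes at 20 + 50 = minute 70.
The print run cannot begin until plate making (finishes minute 70, plus 15-minute gap → minute 85). It runs from minute 85 to 85 + 45 = minute 130.
Drying waits on the print run (finishes minute 130, plus 5-minute gap → minute 135); plate making (finishes minute 70). The latest of these is minute 135, which is the earliest drying can start.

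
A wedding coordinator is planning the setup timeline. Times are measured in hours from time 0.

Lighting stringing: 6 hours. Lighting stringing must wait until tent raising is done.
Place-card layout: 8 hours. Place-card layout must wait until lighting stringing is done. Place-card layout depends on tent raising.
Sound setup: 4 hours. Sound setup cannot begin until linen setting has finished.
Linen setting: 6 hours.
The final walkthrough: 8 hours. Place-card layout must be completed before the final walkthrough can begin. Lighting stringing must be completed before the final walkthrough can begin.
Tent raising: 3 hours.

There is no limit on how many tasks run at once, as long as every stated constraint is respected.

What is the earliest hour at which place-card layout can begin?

Tent raising can start immediately at hour 0; it finishes at hour 3.
Lighting stringing cannot begin until tent raising (finishes hour 3). It runs from hour 3 to 3 + 6 = hour 9.
Place-card layout waits on lighting stringing (finishes hour 9); tent raising (finishes hour 3). The latest of these is hour 9, which is the earliest place-card layout can start.

9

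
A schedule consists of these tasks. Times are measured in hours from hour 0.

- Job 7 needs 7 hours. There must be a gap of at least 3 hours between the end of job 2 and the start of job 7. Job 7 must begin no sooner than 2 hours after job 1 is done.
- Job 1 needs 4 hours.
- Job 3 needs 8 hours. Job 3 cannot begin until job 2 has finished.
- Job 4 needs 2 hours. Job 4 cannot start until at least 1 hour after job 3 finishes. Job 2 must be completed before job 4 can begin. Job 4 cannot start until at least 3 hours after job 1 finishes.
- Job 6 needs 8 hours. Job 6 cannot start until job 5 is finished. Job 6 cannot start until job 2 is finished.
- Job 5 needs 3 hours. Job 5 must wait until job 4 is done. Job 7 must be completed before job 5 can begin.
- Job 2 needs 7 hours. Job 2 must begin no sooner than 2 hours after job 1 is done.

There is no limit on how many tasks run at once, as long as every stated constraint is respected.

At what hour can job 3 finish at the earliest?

Job 1 can start immediately at hour 0; it finishes at hour 4.
Job 2 cannot begin until job 1 (finishes hour 4, plus 2-hour gap → hour 6). It runs from hour 6 to 6 + 7 = hour 13.
Job 3 waits on job 2 (finishes hour 13), so it starts at hour 13 and finishes at 13 + 8 = hour 21.

21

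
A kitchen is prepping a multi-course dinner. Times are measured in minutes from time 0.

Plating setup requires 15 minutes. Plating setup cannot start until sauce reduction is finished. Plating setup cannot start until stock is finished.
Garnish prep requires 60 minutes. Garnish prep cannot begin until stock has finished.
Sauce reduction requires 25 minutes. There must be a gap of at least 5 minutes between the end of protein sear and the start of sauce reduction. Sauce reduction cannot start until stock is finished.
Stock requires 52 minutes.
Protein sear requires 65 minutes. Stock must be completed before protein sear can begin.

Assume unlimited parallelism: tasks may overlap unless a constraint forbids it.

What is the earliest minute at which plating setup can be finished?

162

Nothing blocks stock, so it runs from minute 0 to minute 52.
After stock (finishes minute 52), protein sear can start at minute 52 and finishes at minute 117.
For sauce reduction: protein sear (finishes minute 117, plus 5-minute gap → minute 122); stock (finishes minute 52). Taking the maximum gives a start of minute 122, and it finishes at 122 + 25 = minute 147.
Plating setup cannot start until sauce reduction (finishes minute 147); stock (finishes minute 52). The controlling bound is minute 147, so plating setup finishes at 147 + 15 = minute 162.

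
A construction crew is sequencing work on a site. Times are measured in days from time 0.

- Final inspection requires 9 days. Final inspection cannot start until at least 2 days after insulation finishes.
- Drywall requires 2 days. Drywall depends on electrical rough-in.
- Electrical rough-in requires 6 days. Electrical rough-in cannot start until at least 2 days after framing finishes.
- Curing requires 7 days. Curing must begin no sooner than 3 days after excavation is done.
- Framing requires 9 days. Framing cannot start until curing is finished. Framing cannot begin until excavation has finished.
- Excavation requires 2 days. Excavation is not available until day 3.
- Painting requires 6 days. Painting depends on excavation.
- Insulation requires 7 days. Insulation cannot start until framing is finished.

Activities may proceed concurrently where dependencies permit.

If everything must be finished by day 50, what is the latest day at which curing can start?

Nothing follows drywall; the deadline of day 50 is its only limit. It must start by 50 − 2 = day 48.
Electrical rough-in feeds into drywall (must start by day 48); so electrical rough-in must finish by day 48 and therefore start by day 42.
To finish by day 50, final inspection (duration 9) must start no later than day 41.
Since final inspection (must start by day 41, minus 2-day gap → day 39) depends on it, insulation must finish by day 39. Backing off its 7-day duration gives a latest start of day 32.
Framing has several dependents: electrical rough-in (must start by day 42, minus 2-day gap → day 40); insulation (must start by day 32). The earliest of those limits is day 32, so framing must start by 32 − 9 = day 23.
Since framing (must start by day 23) depends on it, curing must finish by day 23. Backing off its 7-day duration gives a latest start of day 16.

16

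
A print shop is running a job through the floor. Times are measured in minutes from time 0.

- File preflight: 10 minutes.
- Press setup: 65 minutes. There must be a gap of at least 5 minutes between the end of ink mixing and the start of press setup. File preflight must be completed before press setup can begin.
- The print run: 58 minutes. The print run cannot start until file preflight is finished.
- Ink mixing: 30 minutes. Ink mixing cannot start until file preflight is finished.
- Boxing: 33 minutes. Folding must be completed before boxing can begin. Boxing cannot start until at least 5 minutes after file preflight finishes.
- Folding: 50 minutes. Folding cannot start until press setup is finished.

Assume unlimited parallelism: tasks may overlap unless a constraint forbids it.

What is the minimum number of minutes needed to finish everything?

File preflight has no prerequisites, so it starts at minute 0 and finishes at minute 10.
The print run waits on file preflight (finishes minute 10), so it starts at minute 10 and finishes at 10 + 58 = minute 68.
After file preflight (finishes minute 10), ink mixing can start at minute 10 and finishes at minute 40.
For press setup: ink mixing (finishes minute 40, plus 5-minute gap → minute 45); file preflight (finishes minute 10). Taking the maximum gives a start of minute 45, and it finishes at 45 + 65 = minute 110.
After press setup (finishes minute 110), folding can start at minute 110 and finishes at minute 160.
Boxing cannot start until folding (finishes minute 160); file preflight (finishes minute 10, plus 5-minute gap → minute 15). The controlling bound is minute 160, so boxing finishes at 160 + 33 = minute 193.
All tasks are finished once the last one completes. Finish times: File preflight at 10, Ink mixing at 40, Press setup at 110, The print run at 68, Folding at 160, Boxing at 193. The latest is minute 193.

193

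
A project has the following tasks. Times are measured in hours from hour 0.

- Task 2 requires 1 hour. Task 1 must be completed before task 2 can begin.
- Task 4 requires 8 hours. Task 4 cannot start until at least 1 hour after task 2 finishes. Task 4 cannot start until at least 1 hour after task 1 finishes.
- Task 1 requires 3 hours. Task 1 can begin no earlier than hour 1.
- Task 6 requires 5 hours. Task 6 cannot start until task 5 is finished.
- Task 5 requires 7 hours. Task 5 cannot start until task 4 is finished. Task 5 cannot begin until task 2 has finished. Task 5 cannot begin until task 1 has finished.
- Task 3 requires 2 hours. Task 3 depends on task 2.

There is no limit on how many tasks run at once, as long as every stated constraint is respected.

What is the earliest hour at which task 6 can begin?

21

After its own release at hour 1, task 1 can start at hour 1 and finishes at hour 4.
Task 2 waits on task 1 (finishes hour 4), so it starts at hour 4 and finishes at 4 + 1 = hour 5.
For task 4: task 2 (finishes hour 5, plus 1-hour gap → hour 6); task 1 (finishes hour 4, plus 1-hour gap → hour 5). Taking the maximum gives a start of hour 6, and it finishes at 6 + 8 = hour 14.
Task 5 cannot start until task 4 (finishes hour 14); task 2 (finishes hour 5); task 1 (finishes hour 4). The controlling bound is hour 14, so task 5 finishes at 14 + 7 = hour 21.
Task 6 waits on task 5 (finishes hour 21), so the earliest it can start is hour 21.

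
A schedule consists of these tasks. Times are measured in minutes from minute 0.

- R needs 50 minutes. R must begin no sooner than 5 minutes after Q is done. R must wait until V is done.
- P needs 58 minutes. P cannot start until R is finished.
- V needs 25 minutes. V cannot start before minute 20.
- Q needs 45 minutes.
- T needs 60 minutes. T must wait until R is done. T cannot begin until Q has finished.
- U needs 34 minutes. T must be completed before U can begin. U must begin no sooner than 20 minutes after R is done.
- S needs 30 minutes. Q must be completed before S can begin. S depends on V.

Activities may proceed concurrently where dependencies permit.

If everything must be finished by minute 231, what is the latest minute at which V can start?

62

To finish by minute 231, P (duration 58) must start no later than minute 173.
To finish by minute 231, U (duration 34) must start no later than minute 197.
T has to be done before U (must start by minute 197). That means finishing by minute 197, i.e. starting by 197 − 60 = minute 137.
R has several dependents: P (must start by minute 173); T (must start by minute 137); U (must start by minute 197, minus 20-minute gap → minute 177). The earliest of those limits is minute 137, so R must start by 137 − 50 = minute 87.
To finish by minute 231, S (duration 30) must start no later than minute 201.
V must finish in time for R (must start by minute 87); S (must start by minute 201). The tightest is minute 87, so V must start by 87 − 25 = minute 62.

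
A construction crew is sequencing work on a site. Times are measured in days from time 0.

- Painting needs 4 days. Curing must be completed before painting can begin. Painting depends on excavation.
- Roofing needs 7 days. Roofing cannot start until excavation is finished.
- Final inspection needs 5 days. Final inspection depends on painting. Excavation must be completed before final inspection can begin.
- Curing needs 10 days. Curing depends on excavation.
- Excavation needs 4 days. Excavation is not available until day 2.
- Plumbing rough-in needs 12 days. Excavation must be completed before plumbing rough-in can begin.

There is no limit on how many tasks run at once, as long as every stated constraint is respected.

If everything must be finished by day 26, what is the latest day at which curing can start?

7

Final inspection has no dependents, so it just needs to finish by day 26. Starting by 26 − 5 = day 21 achieves that.
Painting has to be done before final inspection (must start by day 21). That means finishing by day 21, i.e. starting by 21 − 4 = day 17.
Curing has to be done before painting (must start by day 17). That means finishing by day 17, i.e. starting by 17 − 10 = day 7.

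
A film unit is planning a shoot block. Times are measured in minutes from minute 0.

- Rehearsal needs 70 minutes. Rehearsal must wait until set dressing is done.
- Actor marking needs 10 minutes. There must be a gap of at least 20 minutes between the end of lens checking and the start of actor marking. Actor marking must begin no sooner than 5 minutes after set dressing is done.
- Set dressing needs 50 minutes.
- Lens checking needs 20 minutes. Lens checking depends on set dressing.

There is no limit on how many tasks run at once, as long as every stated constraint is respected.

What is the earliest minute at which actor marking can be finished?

100

Set dressing has no prerequisites, so it starts at minute 0 and finishes at minute 50.
Lens checking waits on set dressing (finishes minute 50), so it starts at minute 50 and finishes at 50 + 20 = minute 70.
Actor marking has to wait for lens checking (finishes minute 70, plus 20-minute gap → minute 90); set dressing (finishes minute 50, plus 5-minute gap → minute 55). The latest of these is minute 90, so actor marking runs minute 90 to 90 + 10 = minute 100.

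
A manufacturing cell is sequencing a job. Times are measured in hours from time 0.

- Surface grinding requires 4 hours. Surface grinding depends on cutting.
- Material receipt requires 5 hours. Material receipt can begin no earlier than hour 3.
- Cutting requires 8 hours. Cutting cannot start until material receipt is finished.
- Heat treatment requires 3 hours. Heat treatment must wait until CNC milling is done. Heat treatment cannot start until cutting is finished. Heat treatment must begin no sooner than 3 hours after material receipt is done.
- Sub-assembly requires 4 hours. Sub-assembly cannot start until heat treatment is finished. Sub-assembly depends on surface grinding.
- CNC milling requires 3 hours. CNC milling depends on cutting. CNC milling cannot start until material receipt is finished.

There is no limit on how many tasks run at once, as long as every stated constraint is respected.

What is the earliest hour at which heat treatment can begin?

19

After its own release at hour 3, material receipt can start at hour 3 and finishes at hour 8.
Cutting cannot begin until material receipt (finishes hour 8). It runs from hour 8 to 8 + 8 = hour 16.
CNC milling needs all of cutting (finishes hour 16); material receipt (finishes hour 8). That puts its earliest start at hour 16; it finishes at 16 + 3 = hour 19.
Heat treatment waits on CNC milling (finishes hour 19); cutting (finishes hour 16); material receipt (finishes hour 8, plus 3-hour gap → hour 11). The latest of these is hour 19, which is the earliest heat treatment can start.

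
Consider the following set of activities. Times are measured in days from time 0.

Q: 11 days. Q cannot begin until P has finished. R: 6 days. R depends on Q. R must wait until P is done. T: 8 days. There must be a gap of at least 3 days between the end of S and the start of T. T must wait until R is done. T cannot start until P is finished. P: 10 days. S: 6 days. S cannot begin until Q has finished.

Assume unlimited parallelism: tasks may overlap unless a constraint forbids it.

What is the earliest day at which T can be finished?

P can start immediately at day 0; it finishes at day 10.
Q cannot begin until P (finishes day 10). It runs from day 10 to 10 + 11 = day 21.
After Q (finishes day 21), S can start at day 21 and finishes at day 27.
R has to wait for Q (finishes day 21); P (finishes day 10). The latest of these is day 21, so R runs day 21 to 21 + 6 = day 27.
T has to wait for S (finishes day 27, plus 3-day gap → day 30); R (finishes day 27); P (finishes day 10). The latest of these is day 30, so T runs day 30 to 30 + 8 = day 38.

38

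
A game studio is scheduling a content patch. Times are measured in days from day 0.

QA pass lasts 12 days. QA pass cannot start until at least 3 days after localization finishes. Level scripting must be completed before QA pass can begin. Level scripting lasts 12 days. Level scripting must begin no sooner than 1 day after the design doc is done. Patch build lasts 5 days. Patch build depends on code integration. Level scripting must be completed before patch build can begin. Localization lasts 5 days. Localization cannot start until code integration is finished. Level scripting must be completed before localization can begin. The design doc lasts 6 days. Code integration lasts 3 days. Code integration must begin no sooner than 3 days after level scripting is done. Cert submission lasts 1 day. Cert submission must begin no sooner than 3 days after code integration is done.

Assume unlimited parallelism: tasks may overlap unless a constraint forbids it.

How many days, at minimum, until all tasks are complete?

The design doc can start immediately at day 0; it finishes at day 6.
After the design doc (finishes day 6, plus 1-day gap → day 7), level scripting can start at day 7 and finishes at day 19.
After level scripting (finishes day 19, plus 3-day gap → day 22), code integration can start at day 22 and finishes at day 25.
For patch build: code integration (finishes day 25); level scripting (finishes day 19). Taking the maximum gives a start of day 25, and it finishes at 25 + 5 = day 30.
Cert submission waits on code integration (finishes day 25, plus 3-day gap → day 28), so it starts at day 28 and finishes at 28 + 1 = day 29.
Localization cannot start until code integration (finishes day 25); level scripting (finishes day 19). The controlling bound is day 25, so localization finishes at 25 + 5 = day 30.
QA pass cannot start until localization (finishes day 30, plus 3-day gap → day 33); level scripting (finishes day 19). The controlling bound is day 33, so QA pass finishes at 33 + 12 = day 45.
All tasks are finished once the last one completes. Finish times: The design doc at 6, Level scripting at 19, Code integration at 25, Localization at 30, QA pass at 45, Cert submission at 29, Patch build at 30. The latest is day 45.

45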